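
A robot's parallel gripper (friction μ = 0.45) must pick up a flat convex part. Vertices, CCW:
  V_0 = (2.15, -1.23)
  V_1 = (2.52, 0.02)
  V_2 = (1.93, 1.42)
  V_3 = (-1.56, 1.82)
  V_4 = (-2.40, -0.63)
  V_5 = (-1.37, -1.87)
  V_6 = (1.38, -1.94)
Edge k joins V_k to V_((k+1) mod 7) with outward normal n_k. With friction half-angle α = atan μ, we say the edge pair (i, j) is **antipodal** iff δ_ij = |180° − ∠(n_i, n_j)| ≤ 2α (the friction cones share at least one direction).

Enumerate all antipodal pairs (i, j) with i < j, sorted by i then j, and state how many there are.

count = 6; pairs: (0,3), (1,3), (1,4), (2,4), (2,5), (3,6)

α = atan 0.45 = 24.23°;  2α = 48.46°
n_0 = (+0.9589, -0.2838)
n_1 = (+0.9215, +0.3884)
n_2 = (+0.1139, +0.9935)
n_3 = (-0.9459, +0.3243)
n_4 = (-0.7692, -0.6390)
n_5 = (-0.0254, -0.9997)
n_6 = (+0.6779, -0.7352)
  (0,1): δ = 140.66°  ·
  (0,2): δ = 80.05°  ·
  (0,3): δ = 2.44°  ✓
  (0,4): δ = 56.20°  ·
  (0,5): δ = 105.03°  ·
  (0,6): δ = 149.17°  ·
  (1,2): δ = 119.39°  ·
  (1,3): δ = 41.78°  ✓
  (1,4): δ = 16.86°  ✓
  (1,5): δ = 65.69°  ·
  (1,6): δ = 109.83°  ·
  (2,3): δ = 102.39°  ·
  (2,4): δ = 43.75°  ✓
  (2,5): δ = 5.08°  ✓
  (2,6): δ = 49.22°  ·
  (3,4): δ = 121.36°  ·
  (3,5): δ = 72.53°  ·
  (3,6): δ = 28.40°  ✓
  (4,5): δ = 131.17°  ·
  (4,6): δ = 87.04°  ·
  (5,6): δ = 135.86°  ·
antipodal pairs: 6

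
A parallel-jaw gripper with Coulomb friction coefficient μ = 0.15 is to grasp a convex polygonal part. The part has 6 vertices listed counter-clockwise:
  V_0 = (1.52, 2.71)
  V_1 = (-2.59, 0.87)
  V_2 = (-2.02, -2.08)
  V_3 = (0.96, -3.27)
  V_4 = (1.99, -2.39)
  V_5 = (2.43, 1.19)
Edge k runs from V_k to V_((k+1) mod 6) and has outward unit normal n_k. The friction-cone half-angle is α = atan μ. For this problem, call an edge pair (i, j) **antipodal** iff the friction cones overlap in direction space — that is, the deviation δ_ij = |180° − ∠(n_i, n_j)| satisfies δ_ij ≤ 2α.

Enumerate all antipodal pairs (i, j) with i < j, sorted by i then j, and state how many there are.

α = atan 0.15 = 8.53°;  2α = 17.06°
n_0 = (-0.4086, +0.9127)
n_1 = (-0.9818, -0.1897)
n_2 = (-0.3709, -0.9287)
n_3 = (+0.6496, -0.7603)
n_4 = (+0.9925, -0.1220)
n_5 = (+0.8580, +0.5137)
  (0,1): δ = 103.18°  ·
  (0,2): δ = 45.89°  ·
  (0,3): δ = 16.39°  ✓
  (0,4): δ = 58.88°  ·
  (0,5): δ = 96.79°  ·
  (1,2): δ = 122.70°  ·
  (1,3): δ = 60.43°  ·
  (1,4): δ = 17.94°  ·
  (1,5): δ = 19.97°  ·
  (2,3): δ = 117.72°  ·
  (2,4): δ = 75.24°  ·
  (2,5): δ = 37.32°  ·
  (3,4): δ = 137.52°  ·
  (3,5): δ = 99.60°  ·
  (4,5): δ = 142.08°  ·
antipodal pairs: 1

count = 1; pairs: (0,3)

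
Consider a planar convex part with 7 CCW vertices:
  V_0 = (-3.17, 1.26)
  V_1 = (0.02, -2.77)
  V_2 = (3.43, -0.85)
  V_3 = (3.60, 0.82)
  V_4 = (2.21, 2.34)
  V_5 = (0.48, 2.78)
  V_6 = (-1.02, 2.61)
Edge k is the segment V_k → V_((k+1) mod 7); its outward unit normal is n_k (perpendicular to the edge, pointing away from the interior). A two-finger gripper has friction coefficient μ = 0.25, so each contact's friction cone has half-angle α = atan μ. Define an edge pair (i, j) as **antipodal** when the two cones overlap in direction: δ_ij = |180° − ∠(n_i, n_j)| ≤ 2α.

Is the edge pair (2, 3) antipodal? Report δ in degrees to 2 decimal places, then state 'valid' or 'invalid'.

δ = 131.75°, invalid

α = atan 0.25 = 14.04°;  2α = 28.07°
edge 2: e_2 = (+0.17, +1.67);  n_2 = (+0.9949, -0.1013)
edge 3: e_3 = (-1.39, +1.52);  n_3 = (+0.7380, +0.6748)
∠(n_2, n_3) = 48.25°
δ = |180° − 48.25°| = 131.75°
131.75° > 2α = 28.07°  →  invalid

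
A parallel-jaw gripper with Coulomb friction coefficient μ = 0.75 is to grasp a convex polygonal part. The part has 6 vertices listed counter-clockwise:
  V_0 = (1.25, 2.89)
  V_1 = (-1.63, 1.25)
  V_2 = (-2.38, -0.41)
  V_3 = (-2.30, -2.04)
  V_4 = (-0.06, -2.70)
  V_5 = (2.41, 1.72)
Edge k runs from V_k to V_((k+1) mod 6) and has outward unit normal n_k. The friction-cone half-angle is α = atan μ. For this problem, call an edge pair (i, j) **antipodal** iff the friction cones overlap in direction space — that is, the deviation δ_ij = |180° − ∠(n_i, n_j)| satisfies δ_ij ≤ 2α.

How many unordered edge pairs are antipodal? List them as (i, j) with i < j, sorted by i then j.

α = atan 0.75 = 36.87°;  2α = 73.74°
n_0 = (-0.4948, +0.8690)
n_1 = (-0.9113, +0.4117)
n_2 = (-0.9988, -0.0490)
n_3 = (-0.2826, -0.9592)
n_4 = (+0.8729, -0.4878)
n_5 = (+0.7101, +0.7041)
  (0,1): δ = 143.97°  ·
  (0,2): δ = 116.85°  ·
  (0,3): δ = 46.08°  ✓
  (0,4): δ = 31.14°  ✓
  (0,5): δ = 105.09°  ·
  (1,2): δ = 152.88°  ·
  (1,3): δ = 82.10°  ·
  (1,4): δ = 4.88°  ✓
  (1,5): δ = 69.07°  ✓
  (2,3): δ = 109.23°  ·
  (2,4): δ = 32.01°  ✓
  (2,5): δ = 41.94°  ✓
  (3,4): δ = 102.78°  ·
  (3,5): δ = 28.83°  ✓
  (4,5): δ = 106.05°  ·
antipodal pairs: 7

count = 7; pairs: (0,3), (0,4), (1,4), (1,5), (2,4), (2,5), (3,5)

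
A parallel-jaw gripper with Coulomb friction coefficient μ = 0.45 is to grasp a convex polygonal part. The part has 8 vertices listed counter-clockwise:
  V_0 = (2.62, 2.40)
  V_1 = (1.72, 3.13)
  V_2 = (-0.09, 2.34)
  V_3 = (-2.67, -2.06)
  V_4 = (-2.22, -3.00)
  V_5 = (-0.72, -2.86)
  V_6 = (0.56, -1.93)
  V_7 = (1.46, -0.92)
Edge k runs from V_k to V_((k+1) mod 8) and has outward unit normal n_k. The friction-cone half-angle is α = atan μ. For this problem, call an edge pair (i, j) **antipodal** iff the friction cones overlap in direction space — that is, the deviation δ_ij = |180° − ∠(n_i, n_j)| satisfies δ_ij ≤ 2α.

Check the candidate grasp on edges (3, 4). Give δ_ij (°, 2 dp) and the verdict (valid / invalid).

δ = 110.25°, invalid

α = atan 0.45 = 24.23°;  2α = 48.46°
edge 3: e_3 = (+0.45, -0.94);  n_3 = (-0.9020, -0.4318)
edge 4: e_4 = (+1.50, +0.14);  n_4 = (+0.0929, -0.9957)
∠(n_3, n_4) = 69.75°
δ = |180° − 69.75°| = 110.25°
110.25° > 2α = 48.46°  →  invalid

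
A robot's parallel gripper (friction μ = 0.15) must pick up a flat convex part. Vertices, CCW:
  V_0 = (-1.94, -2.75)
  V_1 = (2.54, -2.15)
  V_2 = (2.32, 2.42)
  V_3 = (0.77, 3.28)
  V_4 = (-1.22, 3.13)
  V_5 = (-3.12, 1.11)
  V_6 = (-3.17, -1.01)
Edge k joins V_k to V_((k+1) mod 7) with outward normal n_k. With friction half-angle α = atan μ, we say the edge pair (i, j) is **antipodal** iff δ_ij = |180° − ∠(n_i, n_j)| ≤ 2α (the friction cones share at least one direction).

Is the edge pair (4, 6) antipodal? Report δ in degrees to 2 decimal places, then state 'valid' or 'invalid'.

δ = 101.50°, invalid

α = atan 0.15 = 8.53°;  2α = 17.06°
edge 4: e_4 = (-1.90, -2.02);  n_4 = (-0.7284, +0.6851)
edge 6: e_6 = (+1.23, -1.74);  n_6 = (-0.8166, -0.5772)
∠(n_4, n_6) = 78.50°
δ = |180° − 78.50°| = 101.50°
101.50° > 2α = 17.06°  →  invalid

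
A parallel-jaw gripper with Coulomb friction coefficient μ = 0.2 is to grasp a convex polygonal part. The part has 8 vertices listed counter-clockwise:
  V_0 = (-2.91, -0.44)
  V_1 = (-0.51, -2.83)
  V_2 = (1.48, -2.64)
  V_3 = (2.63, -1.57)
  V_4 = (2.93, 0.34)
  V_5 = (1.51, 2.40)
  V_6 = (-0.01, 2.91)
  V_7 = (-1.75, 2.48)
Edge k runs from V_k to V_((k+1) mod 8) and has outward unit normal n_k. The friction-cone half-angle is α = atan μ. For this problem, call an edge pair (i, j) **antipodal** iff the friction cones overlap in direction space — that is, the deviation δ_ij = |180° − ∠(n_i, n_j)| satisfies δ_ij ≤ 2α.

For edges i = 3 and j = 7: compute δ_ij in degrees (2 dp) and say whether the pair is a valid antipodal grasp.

δ = 12.74°, valid

α = atan 0.2 = 11.31°;  2α = 22.62°
edge 3: e_3 = (+0.30, +1.91);  n_3 = (+0.9879, -0.1552)
edge 7: e_7 = (-1.16, -2.92);  n_7 = (-0.9294, +0.3692)
∠(n_3, n_7) = 167.26°
δ = |180° − 167.26°| = 12.74°
12.74° ≤ 2α = 22.62°  →  valid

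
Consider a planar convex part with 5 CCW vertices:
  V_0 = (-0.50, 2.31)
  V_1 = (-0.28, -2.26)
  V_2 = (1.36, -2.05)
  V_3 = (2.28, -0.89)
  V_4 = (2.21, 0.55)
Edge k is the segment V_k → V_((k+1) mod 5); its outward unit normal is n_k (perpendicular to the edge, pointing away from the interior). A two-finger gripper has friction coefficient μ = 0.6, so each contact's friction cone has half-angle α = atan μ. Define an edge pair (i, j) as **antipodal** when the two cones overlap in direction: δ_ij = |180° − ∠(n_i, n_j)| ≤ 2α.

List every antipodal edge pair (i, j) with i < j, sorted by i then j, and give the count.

count = 4; pairs: (0,2), (0,3), (0,4), (1,4)

α = atan 0.6 = 30.96°;  2α = 61.93°
n_0 = (-0.9988, -0.0481)
n_1 = (+0.1270, -0.9919)
n_2 = (+0.7835, -0.6214)
n_3 = (+0.9988, +0.0486)
n_4 = (+0.5447, +0.8387)
  (0,1): δ = 85.46°  ·
  (0,2): δ = 41.17°  ✓
  (0,3): δ = 0.03°  ✓
  (0,4): δ = 54.24°  ✓
  (1,2): δ = 135.72°  ·
  (1,3): δ = 94.51°  ·
  (1,4): δ = 40.30°  ✓
  (2,3): δ = 138.80°  ·
  (2,4): δ = 84.58°  ·
  (3,4): δ = 125.78°  ·
antipodal pairs: 4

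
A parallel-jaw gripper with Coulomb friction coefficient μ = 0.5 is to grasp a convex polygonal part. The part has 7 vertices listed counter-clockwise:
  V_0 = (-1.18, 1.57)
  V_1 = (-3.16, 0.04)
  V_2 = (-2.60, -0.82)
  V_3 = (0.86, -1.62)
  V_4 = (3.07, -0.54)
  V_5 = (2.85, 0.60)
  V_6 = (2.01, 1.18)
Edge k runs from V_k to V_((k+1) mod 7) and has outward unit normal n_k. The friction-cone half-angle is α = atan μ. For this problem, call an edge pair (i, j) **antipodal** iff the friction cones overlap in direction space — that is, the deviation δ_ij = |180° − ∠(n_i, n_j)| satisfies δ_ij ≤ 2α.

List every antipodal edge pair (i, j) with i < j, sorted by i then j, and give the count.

α = atan 0.5 = 26.57°;  2α = 53.13°
n_0 = (-0.6114, +0.7913)
n_1 = (-0.8380, -0.5457)
n_2 = (-0.2253, -0.9743)
n_3 = (+0.4391, -0.8985)
n_4 = (+0.9819, +0.1895)
n_5 = (+0.5682, +0.8229)
n_6 = (+0.1214, +0.9926)
  (0,1): δ = 94.62°  ·
  (0,2): δ = 50.71°  ✓
  (0,3): δ = 11.65°  ✓
  (0,4): δ = 63.23°  ·
  (0,5): δ = 107.68°  ·
  (0,6): δ = 135.34°  ·
  (1,2): δ = 136.09°  ·
  (1,3): δ = 97.03°  ·
  (1,4): δ = 22.15°  ✓
  (1,5): δ = 22.31°  ✓
  (1,6): δ = 49.96°  ✓
  (2,3): δ = 140.94°  ·
  (2,4): δ = 66.06°  ·
  (2,5): δ = 21.61°  ✓
  (2,6): δ = 6.05°  ✓
  (3,4): δ = 105.12°  ·
  (3,5): δ = 60.67°  ·
  (3,6): δ = 33.01°  ✓
  (4,5): δ = 135.55°  ·
  (4,6): δ = 107.89°  ·
  (5,6): δ = 152.35°  ·
antipodal pairs: 8

count = 8; pairs: (0,2), (0,3), (1,4), (1,5), (1,6), (2,5), (2,6), (3,6)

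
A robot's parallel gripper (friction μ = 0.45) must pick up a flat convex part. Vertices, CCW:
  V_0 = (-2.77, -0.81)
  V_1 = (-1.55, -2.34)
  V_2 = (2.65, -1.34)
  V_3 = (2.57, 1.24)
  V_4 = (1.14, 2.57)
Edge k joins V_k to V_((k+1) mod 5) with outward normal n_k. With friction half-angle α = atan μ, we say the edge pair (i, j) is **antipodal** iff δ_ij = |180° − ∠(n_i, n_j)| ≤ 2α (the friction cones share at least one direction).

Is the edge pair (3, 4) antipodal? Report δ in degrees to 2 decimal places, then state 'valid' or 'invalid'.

α = atan 0.45 = 24.23°;  2α = 48.46°
edge 3: e_3 = (-1.43, +1.33);  n_3 = (+0.6810, +0.7322)
edge 4: e_4 = (-3.91, -3.38);  n_4 = (-0.6540, +0.7565)
∠(n_3, n_4) = 83.77°
δ = |180° − 83.77°| = 96.23°
96.23° > 2α = 48.46°  →  invalid

δ = 96.23°, invalid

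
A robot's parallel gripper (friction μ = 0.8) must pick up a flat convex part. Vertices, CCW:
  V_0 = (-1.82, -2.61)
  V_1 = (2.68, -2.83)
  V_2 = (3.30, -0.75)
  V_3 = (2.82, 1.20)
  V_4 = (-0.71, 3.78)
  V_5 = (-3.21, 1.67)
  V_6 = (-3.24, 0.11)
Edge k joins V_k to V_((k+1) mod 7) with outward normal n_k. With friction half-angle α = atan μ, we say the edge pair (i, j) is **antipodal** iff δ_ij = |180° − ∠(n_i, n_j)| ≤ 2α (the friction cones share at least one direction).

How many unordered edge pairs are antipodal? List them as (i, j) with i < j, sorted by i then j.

α = atan 0.8 = 38.66°;  2α = 77.32°
n_0 = (-0.0488, -0.9988)
n_1 = (+0.9583, -0.2857)
n_2 = (+0.9710, +0.2390)
n_3 = (+0.5901, +0.8073)
n_4 = (-0.6450, +0.7642)
n_5 = (-0.9998, +0.0192)
n_6 = (-0.8865, -0.4628)
  (0,1): δ = 103.80°  ·
  (0,2): δ = 73.37°  ✓
  (0,3): δ = 33.36°  ✓
  (0,4): δ = 42.96°  ✓
  (0,5): δ = 91.70°  ·
  (0,6): δ = 120.37°  ·
  (1,2): δ = 149.57°  ·
  (1,3): δ = 109.56°  ·
  (1,4): δ = 33.24°  ✓
  (1,5): δ = 15.50°  ✓
  (1,6): δ = 44.17°  ✓
  (2,3): δ = 139.99°  ·
  (2,4): δ = 63.66°  ✓
  (2,5): δ = 14.93°  ✓
  (2,6): δ = 13.74°  ✓
  (3,4): δ = 103.67°  ·
  (3,5): δ = 54.94°  ✓
  (3,6): δ = 26.27°  ✓
  (4,5): δ = 131.27°  ·
  (4,6): δ = 102.60°  ·
  (5,6): δ = 151.33°  ·
antipodal pairs: 11

count = 11; pairs: (0,2), (0,3), (0,4), (1,4), (1,5), (1,6), (2,4), (2,5), (2,6), (3,5), (3,6)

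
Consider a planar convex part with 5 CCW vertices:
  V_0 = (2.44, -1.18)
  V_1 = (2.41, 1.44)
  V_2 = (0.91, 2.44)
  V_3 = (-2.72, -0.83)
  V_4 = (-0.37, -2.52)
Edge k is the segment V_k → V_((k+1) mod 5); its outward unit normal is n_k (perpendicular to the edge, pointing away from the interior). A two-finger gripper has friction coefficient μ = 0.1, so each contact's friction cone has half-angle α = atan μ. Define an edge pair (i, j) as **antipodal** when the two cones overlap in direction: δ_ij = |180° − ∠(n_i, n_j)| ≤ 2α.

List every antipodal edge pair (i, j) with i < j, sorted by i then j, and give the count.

α = atan 0.1 = 5.71°;  2α = 11.42°
n_0 = (+0.9999, +0.0114)
n_1 = (+0.5547, +0.8321)
n_2 = (-0.6693, +0.7430)
n_3 = (-0.5838, -0.8119)
n_4 = (+0.4304, -0.9026)
  (0,1): δ = 124.35°  ·
  (0,2): δ = 48.64°  ·
  (0,3): δ = 53.62°  ·
  (0,4): δ = 114.84°  ·
  (1,2): δ = 104.30°  ·
  (1,3): δ = 2.03°  ✓
  (1,4): δ = 59.19°  ·
  (2,3): δ = 77.74°  ·
  (2,4): δ = 16.52°  ·
  (3,4): δ = 118.78°  ·
antipodal pairs: 1

count = 1; pairs: (1,3)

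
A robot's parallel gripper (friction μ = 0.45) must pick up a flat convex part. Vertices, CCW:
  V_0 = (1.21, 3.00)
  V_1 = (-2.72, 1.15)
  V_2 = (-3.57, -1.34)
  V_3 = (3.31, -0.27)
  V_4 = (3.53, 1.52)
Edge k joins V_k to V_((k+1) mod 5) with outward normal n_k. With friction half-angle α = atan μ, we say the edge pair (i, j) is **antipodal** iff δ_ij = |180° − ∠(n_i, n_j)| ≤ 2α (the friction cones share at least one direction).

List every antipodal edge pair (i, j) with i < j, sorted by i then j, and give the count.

α = atan 0.45 = 24.23°;  2α = 48.46°
n_0 = (-0.4259, +0.9048)
n_1 = (-0.9464, +0.3231)
n_2 = (+0.1537, -0.9881)
n_3 = (+0.9925, -0.1220)
n_4 = (+0.5378, +0.8431)
  (0,1): δ = 134.06°  ·
  (0,2): δ = 16.37°  ✓
  (0,3): δ = 57.79°  ·
  (0,4): δ = 122.26°  ·
  (1,2): δ = 62.31°  ·
  (1,3): δ = 11.84°  ✓
  (1,4): δ = 76.31°  ·
  (2,3): δ = 105.85°  ·
  (2,4): δ = 41.38°  ✓
  (3,4): δ = 115.53°  ·
antipodal pairs: 3

count = 3; pairs: (0,2), (1,3), (2,4)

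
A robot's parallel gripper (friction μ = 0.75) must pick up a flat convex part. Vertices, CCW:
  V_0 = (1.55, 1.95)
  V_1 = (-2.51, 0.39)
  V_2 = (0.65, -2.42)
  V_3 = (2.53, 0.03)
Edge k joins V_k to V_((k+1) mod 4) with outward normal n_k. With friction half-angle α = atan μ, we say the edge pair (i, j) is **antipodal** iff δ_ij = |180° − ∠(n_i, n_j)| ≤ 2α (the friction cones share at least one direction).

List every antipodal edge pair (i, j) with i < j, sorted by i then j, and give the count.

count = 3; pairs: (0,1), (0,2), (1,3)

α = atan 0.75 = 36.87°;  2α = 73.74°
n_0 = (-0.3587, +0.9335)
n_1 = (-0.6645, -0.7473)
n_2 = (+0.7933, -0.6088)
n_3 = (+0.8907, +0.4546)
  (0,1): δ = 62.66°  ✓
  (0,2): δ = 31.48°  ✓
  (0,3): δ = 96.02°  ·
  (1,2): δ = 85.86°  ·
  (1,3): δ = 21.31°  ✓
  (2,3): δ = 115.46°  ·
antipodal pairs: 3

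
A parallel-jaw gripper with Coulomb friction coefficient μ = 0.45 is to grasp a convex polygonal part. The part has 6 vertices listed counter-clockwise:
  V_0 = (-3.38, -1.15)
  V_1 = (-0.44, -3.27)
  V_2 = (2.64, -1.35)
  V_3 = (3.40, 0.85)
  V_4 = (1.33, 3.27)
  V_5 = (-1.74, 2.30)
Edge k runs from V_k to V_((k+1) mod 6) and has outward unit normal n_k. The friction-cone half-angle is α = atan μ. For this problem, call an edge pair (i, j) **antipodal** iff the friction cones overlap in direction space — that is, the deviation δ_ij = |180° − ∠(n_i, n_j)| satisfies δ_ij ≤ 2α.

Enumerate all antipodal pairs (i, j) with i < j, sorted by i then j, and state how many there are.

count = 4; pairs: (0,3), (1,4), (1,5), (2,5)

α = atan 0.45 = 24.23°;  2α = 48.46°
n_0 = (-0.5849, -0.8111)
n_1 = (+0.5290, -0.8486)
n_2 = (+0.9452, -0.3265)
n_3 = (+0.7599, +0.6500)
n_4 = (-0.3013, +0.9535)
n_5 = (-0.9032, +0.4293)
  (0,1): δ = 112.27°  ·
  (0,2): δ = 73.26°  ·
  (0,3): δ = 13.66°  ✓
  (0,4): δ = 53.33°  ·
  (0,5): δ = 100.37°  ·
  (1,2): δ = 141.00°  ·
  (1,3): δ = 81.40°  ·
  (1,4): δ = 14.40°  ✓
  (1,5): δ = 32.64°  ✓
  (2,3): δ = 120.40°  ·
  (2,4): δ = 53.41°  ·
  (2,5): δ = 6.37°  ✓
  (3,4): δ = 113.01°  ·
  (3,5): δ = 65.97°  ·
  (4,5): δ = 132.96°  ·
antipodal pairs: 4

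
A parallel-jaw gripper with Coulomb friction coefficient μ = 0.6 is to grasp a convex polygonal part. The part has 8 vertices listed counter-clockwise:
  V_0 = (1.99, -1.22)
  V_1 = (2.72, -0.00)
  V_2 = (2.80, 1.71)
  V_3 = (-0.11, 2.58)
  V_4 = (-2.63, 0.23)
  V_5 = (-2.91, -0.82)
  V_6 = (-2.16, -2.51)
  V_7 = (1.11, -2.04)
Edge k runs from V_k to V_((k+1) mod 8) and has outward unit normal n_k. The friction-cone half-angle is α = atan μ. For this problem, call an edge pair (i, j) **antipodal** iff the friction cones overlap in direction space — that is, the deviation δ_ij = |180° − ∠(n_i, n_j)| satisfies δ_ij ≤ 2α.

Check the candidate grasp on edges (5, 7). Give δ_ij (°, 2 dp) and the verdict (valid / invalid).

α = atan 0.6 = 30.96°;  2α = 61.93°
edge 5: e_5 = (+0.75, -1.69);  n_5 = (-0.9140, -0.4056)
edge 7: e_7 = (+0.88, +0.82);  n_7 = (+0.6817, -0.7316)
∠(n_5, n_7) = 109.05°
δ = |180° − 109.05°| = 70.95°
70.95° > 2α = 61.93°  →  invalid

δ = 70.95°, invalid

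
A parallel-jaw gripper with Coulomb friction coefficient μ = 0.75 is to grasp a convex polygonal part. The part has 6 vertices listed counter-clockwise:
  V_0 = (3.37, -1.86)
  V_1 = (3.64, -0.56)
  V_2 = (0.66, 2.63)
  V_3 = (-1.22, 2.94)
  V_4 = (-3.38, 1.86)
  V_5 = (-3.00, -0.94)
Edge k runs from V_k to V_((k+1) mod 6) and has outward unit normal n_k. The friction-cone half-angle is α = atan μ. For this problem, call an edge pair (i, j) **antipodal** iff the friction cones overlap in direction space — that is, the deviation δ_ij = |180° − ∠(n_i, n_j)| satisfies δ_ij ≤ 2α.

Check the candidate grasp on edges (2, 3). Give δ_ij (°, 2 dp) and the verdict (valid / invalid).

α = atan 0.75 = 36.87°;  2α = 73.74°
edge 2: e_2 = (-1.88, +0.31);  n_2 = (+0.1627, +0.9867)
edge 3: e_3 = (-2.16, -1.08);  n_3 = (-0.4472, +0.8944)
∠(n_2, n_3) = 35.93°
δ = |180° − 35.93°| = 144.07°
144.07° > 2α = 73.74°  →  invalid

δ = 144.07°, invalid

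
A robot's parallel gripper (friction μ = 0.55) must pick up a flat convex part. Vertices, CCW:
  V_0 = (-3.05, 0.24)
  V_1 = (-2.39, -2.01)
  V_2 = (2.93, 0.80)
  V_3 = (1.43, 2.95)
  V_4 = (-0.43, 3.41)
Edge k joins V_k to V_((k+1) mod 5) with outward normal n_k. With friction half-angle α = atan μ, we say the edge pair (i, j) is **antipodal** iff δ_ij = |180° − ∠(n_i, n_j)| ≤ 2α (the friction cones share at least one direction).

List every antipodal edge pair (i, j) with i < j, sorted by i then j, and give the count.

count = 3; pairs: (0,2), (1,3), (1,4)

α = atan 0.55 = 28.81°;  2α = 57.62°
n_0 = (-0.9596, -0.2815)
n_1 = (+0.4670, -0.8842)
n_2 = (+0.8201, +0.5722)
n_3 = (+0.2401, +0.9708)
n_4 = (-0.7708, +0.6371)
  (0,1): δ = 78.51°  ·
  (0,2): δ = 18.55°  ✓
  (0,3): δ = 59.76°  ·
  (0,4): δ = 124.08°  ·
  (1,2): δ = 82.94°  ·
  (1,3): δ = 41.73°  ✓
  (1,4): δ = 22.58°  ✓
  (2,3): δ = 138.79°  ·
  (2,4): δ = 74.48°  ·
  (3,4): δ = 115.68°  ·
antipodal pairs: 3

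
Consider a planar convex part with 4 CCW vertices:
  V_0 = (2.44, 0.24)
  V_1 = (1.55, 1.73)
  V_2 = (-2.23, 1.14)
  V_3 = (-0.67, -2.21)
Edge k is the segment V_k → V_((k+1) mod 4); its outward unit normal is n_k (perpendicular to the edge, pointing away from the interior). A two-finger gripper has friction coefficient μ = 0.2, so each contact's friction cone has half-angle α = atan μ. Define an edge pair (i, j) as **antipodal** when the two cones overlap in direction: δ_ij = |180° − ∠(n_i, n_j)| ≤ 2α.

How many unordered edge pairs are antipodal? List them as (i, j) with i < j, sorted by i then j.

count = 1; pairs: (0,2)

α = atan 0.2 = 11.31°;  2α = 22.62°
n_0 = (+0.8585, +0.5128)
n_1 = (-0.1542, +0.9880)
n_2 = (-0.9065, -0.4221)
n_3 = (+0.6188, -0.7855)
  (0,1): δ = 111.98°  ·
  (0,2): δ = 5.88°  ✓
  (0,3): δ = 97.38°  ·
  (1,2): δ = 73.90°  ·
  (1,3): δ = 29.36°  ·
  (2,3): δ = 76.74°  ·
antipodal pairs: 1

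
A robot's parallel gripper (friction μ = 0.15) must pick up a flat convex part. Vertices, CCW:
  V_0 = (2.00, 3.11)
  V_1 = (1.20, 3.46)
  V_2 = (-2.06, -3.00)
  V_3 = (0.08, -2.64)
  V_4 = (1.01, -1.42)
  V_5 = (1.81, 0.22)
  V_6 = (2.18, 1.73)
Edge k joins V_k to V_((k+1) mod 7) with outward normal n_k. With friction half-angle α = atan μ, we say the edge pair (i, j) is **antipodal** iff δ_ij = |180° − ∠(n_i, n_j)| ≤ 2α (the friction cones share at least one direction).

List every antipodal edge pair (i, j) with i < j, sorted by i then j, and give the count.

α = atan 0.15 = 8.53°;  2α = 17.06°
n_0 = (+0.4008, +0.9162)
n_1 = (-0.8928, +0.4505)
n_2 = (+0.1659, -0.9861)
n_3 = (+0.7953, -0.6062)
n_4 = (+0.8988, -0.4384)
n_5 = (+0.9713, -0.2380)
n_6 = (+0.9916, +0.1293)
  (0,1): δ = 93.15°  ·
  (0,2): δ = 33.18°  ·
  (0,3): δ = 76.31°  ·
  (0,4): δ = 87.63°  ·
  (0,5): δ = 99.86°  ·
  (0,6): δ = 121.06°  ·
  (1,2): δ = 53.67°  ·
  (1,3): δ = 10.54°  ✓
  (1,4): δ = 0.77°  ✓
  (1,5): δ = 13.01°  ✓
  (1,6): δ = 34.21°  ·
  (2,3): δ = 136.87°  ·
  (2,4): δ = 125.55°  ·
  (2,5): δ = 113.32°  ·
  (2,6): δ = 92.12°  ·
  (3,4): δ = 168.69°  ·
  (3,5): δ = 156.45°  ·
  (3,6): δ = 135.25°  ·
  (4,5): δ = 167.76°  ·
  (4,6): δ = 146.57°  ·
  (5,6): δ = 158.80°  ·
antipodal pairs: 3

count = 3; pairs: (1,3), (1,4), (1,5)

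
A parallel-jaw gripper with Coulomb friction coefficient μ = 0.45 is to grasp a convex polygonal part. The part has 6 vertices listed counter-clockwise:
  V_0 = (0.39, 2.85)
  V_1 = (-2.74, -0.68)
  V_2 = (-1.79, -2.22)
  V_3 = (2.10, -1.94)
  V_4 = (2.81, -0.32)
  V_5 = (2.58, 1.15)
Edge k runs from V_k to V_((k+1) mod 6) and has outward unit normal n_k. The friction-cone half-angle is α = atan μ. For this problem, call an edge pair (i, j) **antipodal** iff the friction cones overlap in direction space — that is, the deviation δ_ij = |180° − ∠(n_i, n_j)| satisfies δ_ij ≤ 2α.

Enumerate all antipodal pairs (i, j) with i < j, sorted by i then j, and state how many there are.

count = 5; pairs: (0,2), (0,3), (1,4), (1,5), (2,5)

α = atan 0.45 = 24.23°;  2α = 48.46°
n_0 = (-0.7482, +0.6634)
n_1 = (-0.8511, -0.5250)
n_2 = (+0.0718, -0.9974)
n_3 = (+0.9159, -0.4014)
n_4 = (+0.9880, +0.1546)
n_5 = (+0.6132, +0.7899)
  (0,1): δ = 106.77°  ·
  (0,2): δ = 44.32°  ✓
  (0,3): δ = 17.90°  ✓
  (0,4): δ = 50.46°  ·
  (0,5): δ = 93.74°  ·
  (1,2): δ = 117.55°  ·
  (1,3): δ = 55.34°  ·
  (1,4): δ = 22.78°  ✓
  (1,5): δ = 20.51°  ✓
  (2,3): δ = 117.78°  ·
  (2,4): δ = 85.22°  ·
  (2,5): δ = 41.94°  ✓
  (3,4): δ = 147.44°  ·
  (3,5): δ = 104.15°  ·
  (4,5): δ = 136.71°  ·
antipodal pairs: 5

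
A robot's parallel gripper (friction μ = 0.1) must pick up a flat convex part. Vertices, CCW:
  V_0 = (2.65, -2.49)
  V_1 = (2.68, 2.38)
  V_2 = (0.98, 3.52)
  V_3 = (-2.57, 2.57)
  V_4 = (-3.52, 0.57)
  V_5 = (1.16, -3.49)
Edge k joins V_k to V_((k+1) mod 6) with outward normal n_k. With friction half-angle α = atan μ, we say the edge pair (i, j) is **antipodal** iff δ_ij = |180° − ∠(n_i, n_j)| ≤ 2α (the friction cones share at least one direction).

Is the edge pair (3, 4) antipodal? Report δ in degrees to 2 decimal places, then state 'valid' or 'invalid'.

α = atan 0.1 = 5.71°;  2α = 11.42°
edge 3: e_3 = (-0.95, -2.00);  n_3 = (-0.9033, +0.4291)
edge 4: e_4 = (+4.68, -4.06);  n_4 = (-0.6553, -0.7554)
∠(n_3, n_4) = 74.47°
δ = |180° − 74.47°| = 105.53°
105.53° > 2α = 11.42°  →  invalid

δ = 105.53°, invalid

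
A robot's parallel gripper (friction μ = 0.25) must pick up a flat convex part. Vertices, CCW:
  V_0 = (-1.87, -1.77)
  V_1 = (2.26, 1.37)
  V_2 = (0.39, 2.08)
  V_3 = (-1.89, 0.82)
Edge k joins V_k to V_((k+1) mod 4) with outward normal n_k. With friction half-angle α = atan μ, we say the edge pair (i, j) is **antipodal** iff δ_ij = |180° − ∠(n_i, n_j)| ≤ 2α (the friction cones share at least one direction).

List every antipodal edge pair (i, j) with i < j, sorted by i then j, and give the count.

count = 1; pairs: (0,2)

α = atan 0.25 = 14.04°;  2α = 28.07°
n_0 = (+0.6052, -0.7961)
n_1 = (+0.3550, +0.9349)
n_2 = (-0.4837, +0.8752)
n_3 = (-1.0000, -0.0077)
  (0,1): δ = 58.04°  ·
  (0,2): δ = 8.32°  ✓
  (0,3): δ = 53.20°  ·
  (1,2): δ = 130.28°  ·
  (1,3): δ = 68.77°  ·
  (2,3): δ = 118.48°  ·
antipodal pairs: 1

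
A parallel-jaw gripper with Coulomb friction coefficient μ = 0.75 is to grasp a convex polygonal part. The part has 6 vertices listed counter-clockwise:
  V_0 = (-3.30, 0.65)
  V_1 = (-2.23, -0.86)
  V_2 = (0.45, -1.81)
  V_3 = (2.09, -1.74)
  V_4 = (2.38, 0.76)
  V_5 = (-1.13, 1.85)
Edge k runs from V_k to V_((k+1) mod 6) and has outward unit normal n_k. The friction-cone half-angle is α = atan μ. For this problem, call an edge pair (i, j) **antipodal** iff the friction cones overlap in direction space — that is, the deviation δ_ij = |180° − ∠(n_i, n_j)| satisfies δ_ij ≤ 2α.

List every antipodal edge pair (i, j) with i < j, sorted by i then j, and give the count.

count = 7; pairs: (0,3), (0,4), (1,4), (1,5), (2,4), (2,5), (3,5)

α = atan 0.75 = 36.87°;  2α = 73.74°
n_0 = (-0.8159, -0.5782)
n_1 = (-0.3341, -0.9425)
n_2 = (+0.0426, -0.9991)
n_3 = (+0.9933, -0.1152)
n_4 = (+0.2966, +0.9550)
n_5 = (-0.4839, +0.8751)
  (0,1): δ = 144.84°  ·
  (0,2): δ = 122.88°  ·
  (0,3): δ = 41.94°  ✓
  (0,4): δ = 37.43°  ✓
  (0,5): δ = 83.62°  ·
  (1,2): δ = 158.04°  ·
  (1,3): δ = 77.10°  ·
  (1,4): δ = 2.27°  ✓
  (1,5): δ = 48.46°  ✓
  (2,3): δ = 99.06°  ·
  (2,4): δ = 19.70°  ✓
  (2,5): δ = 26.50°  ✓
  (3,4): δ = 100.63°  ·
  (3,5): δ = 54.44°  ✓
  (4,5): δ = 133.81°  ·
antipodal pairs: 7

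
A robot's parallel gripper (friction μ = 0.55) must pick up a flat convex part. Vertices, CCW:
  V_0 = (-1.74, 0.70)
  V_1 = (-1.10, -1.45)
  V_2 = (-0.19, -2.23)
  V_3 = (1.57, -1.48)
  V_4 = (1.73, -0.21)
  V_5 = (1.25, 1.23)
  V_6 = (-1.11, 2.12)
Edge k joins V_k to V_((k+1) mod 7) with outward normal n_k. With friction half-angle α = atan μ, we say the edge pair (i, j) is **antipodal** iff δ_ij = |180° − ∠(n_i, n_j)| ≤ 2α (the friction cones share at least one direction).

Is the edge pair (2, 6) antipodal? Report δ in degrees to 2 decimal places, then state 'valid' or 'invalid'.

α = atan 0.55 = 28.81°;  2α = 57.62°
edge 2: e_2 = (+1.76, +0.75);  n_2 = (+0.3920, -0.9200)
edge 6: e_6 = (-0.63, -1.42);  n_6 = (-0.9141, +0.4055)
∠(n_2, n_6) = 137.01°
δ = |180° − 137.01°| = 42.99°
42.99° ≤ 2α = 57.62°  →  valid

δ = 42.99°, valid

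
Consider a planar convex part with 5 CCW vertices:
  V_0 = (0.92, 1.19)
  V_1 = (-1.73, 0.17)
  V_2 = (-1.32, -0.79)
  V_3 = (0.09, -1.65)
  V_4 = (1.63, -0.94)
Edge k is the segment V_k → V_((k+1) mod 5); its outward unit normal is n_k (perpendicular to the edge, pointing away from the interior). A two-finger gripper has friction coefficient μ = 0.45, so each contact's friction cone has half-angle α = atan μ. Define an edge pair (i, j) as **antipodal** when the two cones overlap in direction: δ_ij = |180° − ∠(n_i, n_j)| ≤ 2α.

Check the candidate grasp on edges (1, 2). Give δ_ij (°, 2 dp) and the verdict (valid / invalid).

δ = 144.51°, invalid

α = atan 0.45 = 24.23°;  2α = 48.46°
edge 1: e_1 = (+0.41, -0.96);  n_1 = (-0.9196, -0.3928)
edge 2: e_2 = (+1.41, -0.86);  n_2 = (-0.5207, -0.8537)
∠(n_1, n_2) = 35.49°
δ = |180° − 35.49°| = 144.51°
144.51° > 2α = 48.46°  →  invalid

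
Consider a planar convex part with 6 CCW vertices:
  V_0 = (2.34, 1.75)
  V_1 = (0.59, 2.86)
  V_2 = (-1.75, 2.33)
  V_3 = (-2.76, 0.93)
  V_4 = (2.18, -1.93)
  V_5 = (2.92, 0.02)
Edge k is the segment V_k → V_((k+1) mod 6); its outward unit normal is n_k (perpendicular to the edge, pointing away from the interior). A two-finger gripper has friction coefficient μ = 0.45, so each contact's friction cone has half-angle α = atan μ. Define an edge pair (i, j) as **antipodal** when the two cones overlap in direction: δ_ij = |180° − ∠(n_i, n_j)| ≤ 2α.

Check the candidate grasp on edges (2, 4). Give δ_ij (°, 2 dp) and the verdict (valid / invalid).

α = atan 0.45 = 24.23°;  2α = 48.46°
edge 2: e_2 = (-1.01, -1.40);  n_2 = (-0.8110, +0.5851)
edge 4: e_4 = (+0.74, +1.95);  n_4 = (+0.9349, -0.3548)
∠(n_2, n_4) = 164.97°
δ = |180° − 164.97°| = 15.03°
15.03° ≤ 2α = 48.46°  →  valid

δ = 15.03°, valid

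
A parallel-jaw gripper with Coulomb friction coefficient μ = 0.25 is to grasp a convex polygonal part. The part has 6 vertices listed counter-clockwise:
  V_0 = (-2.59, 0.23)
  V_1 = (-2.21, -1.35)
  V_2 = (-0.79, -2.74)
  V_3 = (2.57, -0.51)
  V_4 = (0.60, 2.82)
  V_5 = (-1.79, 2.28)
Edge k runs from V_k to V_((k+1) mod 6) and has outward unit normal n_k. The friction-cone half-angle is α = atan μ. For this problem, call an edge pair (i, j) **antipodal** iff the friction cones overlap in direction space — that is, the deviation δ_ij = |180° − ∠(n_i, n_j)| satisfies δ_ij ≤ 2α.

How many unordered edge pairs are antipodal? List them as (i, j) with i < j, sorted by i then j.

α = atan 0.25 = 14.04°;  2α = 28.07°
n_0 = (-0.9723, -0.2338)
n_1 = (-0.6995, -0.7146)
n_2 = (+0.5530, -0.8332)
n_3 = (+0.8607, +0.5092)
n_4 = (-0.2204, +0.9754)
n_5 = (-0.9316, +0.3635)
  (0,1): δ = 147.91°  ·
  (0,2): δ = 69.95°  ·
  (0,3): δ = 17.09°  ✓
  (0,4): δ = 89.21°  ·
  (0,5): δ = 145.16°  ·
  (1,2): δ = 102.04°  ·
  (1,3): δ = 15.00°  ✓
  (1,4): δ = 57.12°  ·
  (1,5): δ = 113.07°  ·
  (2,3): δ = 92.96°  ·
  (2,4): δ = 20.84°  ✓
  (2,5): δ = 35.11°  ·
  (3,4): δ = 107.88°  ·
  (3,5): δ = 51.93°  ·
  (4,5): δ = 124.05°  ·
antipodal pairs: 3

count = 3; pairs: (0,3), (1,3), (2,4)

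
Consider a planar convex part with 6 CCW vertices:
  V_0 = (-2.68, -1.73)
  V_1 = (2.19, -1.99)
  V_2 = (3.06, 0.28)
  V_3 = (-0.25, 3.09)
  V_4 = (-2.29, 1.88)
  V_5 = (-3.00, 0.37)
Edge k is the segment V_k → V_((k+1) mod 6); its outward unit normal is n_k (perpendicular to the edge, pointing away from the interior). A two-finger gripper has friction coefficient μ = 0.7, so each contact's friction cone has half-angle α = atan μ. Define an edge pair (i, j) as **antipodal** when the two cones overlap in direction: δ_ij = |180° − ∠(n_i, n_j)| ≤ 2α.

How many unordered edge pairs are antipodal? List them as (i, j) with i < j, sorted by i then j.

α = atan 0.7 = 34.99°;  2α = 69.98°
n_0 = (-0.0533, -0.9986)
n_1 = (+0.9338, -0.3579)
n_2 = (+0.6472, +0.7623)
n_3 = (-0.5101, +0.8601)
n_4 = (-0.9050, +0.4255)
n_5 = (-0.9886, -0.1506)
  (0,1): δ = 107.91°  ·
  (0,2): δ = 37.27°  ✓
  (0,3): δ = 33.73°  ✓
  (0,4): δ = 67.87°  ✓
  (0,5): δ = 101.72°  ·
  (1,2): δ = 109.36°  ·
  (1,3): δ = 38.36°  ✓
  (1,4): δ = 4.21°  ✓
  (1,5): δ = 29.63°  ✓
  (2,3): δ = 109.00°  ·
  (2,4): δ = 74.85°  ·
  (2,5): δ = 41.01°  ✓
  (3,4): δ = 145.86°  ·
  (3,5): δ = 112.01°  ·
  (4,5): δ = 146.15°  ·
antipodal pairs: 7

count = 7; pairs: (0,2), (0,3), (0,4), (1,3), (1,4), (1,5), (2,5)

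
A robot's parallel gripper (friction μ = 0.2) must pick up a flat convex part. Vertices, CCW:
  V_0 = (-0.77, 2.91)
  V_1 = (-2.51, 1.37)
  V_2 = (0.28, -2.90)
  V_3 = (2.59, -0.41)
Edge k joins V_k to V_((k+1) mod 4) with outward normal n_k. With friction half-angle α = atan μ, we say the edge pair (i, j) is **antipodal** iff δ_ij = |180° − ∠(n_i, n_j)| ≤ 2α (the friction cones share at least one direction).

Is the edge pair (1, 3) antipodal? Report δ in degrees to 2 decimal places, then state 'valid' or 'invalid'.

δ = 12.18°, valid

α = atan 0.2 = 11.31°;  2α = 22.62°
edge 1: e_1 = (+2.79, -4.27);  n_1 = (-0.8371, -0.5470)
edge 3: e_3 = (-3.36, +3.32);  n_3 = (+0.7029, +0.7113)
∠(n_1, n_3) = 167.82°
δ = |180° − 167.82°| = 12.18°
12.18° ≤ 2α = 22.62°  →  valid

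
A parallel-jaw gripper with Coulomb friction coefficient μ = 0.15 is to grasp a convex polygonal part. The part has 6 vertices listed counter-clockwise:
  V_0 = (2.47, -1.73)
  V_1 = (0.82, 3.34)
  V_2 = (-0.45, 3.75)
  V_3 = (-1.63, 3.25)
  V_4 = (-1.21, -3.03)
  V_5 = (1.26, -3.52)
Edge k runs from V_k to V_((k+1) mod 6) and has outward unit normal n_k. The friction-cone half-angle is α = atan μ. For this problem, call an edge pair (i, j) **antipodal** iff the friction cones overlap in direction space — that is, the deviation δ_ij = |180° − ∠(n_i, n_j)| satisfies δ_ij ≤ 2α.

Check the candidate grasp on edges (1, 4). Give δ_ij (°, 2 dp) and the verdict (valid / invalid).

δ = 6.67°, valid

α = atan 0.15 = 8.53°;  2α = 17.06°
edge 1: e_1 = (-1.27, +0.41);  n_1 = (+0.3072, +0.9516)
edge 4: e_4 = (+2.47, -0.49);  n_4 = (-0.1946, -0.9809)
∠(n_1, n_4) = 173.33°
δ = |180° − 173.33°| = 6.67°
6.67° ≤ 2α = 17.06°  →  valid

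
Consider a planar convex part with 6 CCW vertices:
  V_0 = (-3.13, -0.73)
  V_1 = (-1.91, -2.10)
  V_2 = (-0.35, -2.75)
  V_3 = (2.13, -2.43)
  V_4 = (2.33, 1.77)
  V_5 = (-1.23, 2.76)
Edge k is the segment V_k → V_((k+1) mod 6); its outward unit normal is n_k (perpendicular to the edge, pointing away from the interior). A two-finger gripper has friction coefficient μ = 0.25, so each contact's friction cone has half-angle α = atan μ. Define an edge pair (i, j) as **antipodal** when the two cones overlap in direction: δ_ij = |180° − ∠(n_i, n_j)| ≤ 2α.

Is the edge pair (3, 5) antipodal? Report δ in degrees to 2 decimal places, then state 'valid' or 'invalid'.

δ = 25.84°, valid

α = atan 0.25 = 14.04°;  2α = 28.07°
edge 3: e_3 = (+0.20, +4.20);  n_3 = (+0.9989, -0.0476)
edge 5: e_5 = (-1.90, -3.49);  n_5 = (-0.8783, +0.4781)
∠(n_3, n_5) = 154.16°
δ = |180° − 154.16°| = 25.84°
25.84° ≤ 2α = 28.07°  →  valid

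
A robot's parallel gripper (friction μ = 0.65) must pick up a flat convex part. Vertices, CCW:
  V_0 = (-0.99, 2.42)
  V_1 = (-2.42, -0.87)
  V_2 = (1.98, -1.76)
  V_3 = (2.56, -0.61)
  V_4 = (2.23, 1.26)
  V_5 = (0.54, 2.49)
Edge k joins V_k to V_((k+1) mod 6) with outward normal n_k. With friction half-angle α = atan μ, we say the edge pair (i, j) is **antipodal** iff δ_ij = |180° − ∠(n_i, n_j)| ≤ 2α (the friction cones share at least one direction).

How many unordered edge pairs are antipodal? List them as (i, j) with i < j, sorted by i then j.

count = 5; pairs: (0,2), (0,3), (1,4), (1,5), (2,5)

α = atan 0.65 = 33.02°;  2α = 66.05°
n_0 = (-0.9171, +0.3986)
n_1 = (-0.1983, -0.9801)
n_2 = (+0.8929, -0.4503)
n_3 = (+0.9848, +0.1738)
n_4 = (+0.5885, +0.8085)
n_5 = (-0.0457, +0.9990)
  (0,1): δ = 77.94°  ·
  (0,2): δ = 3.27°  ✓
  (0,3): δ = 33.50°  ✓
  (0,4): δ = 77.44°  ·
  (0,5): δ = 116.11°  ·
  (1,2): δ = 105.33°  ·
  (1,3): δ = 68.56°  ·
  (1,4): δ = 24.61°  ✓
  (1,5): δ = 14.05°  ✓
  (2,3): δ = 143.23°  ·
  (2,4): δ = 99.28°  ·
  (2,5): δ = 60.62°  ✓
  (3,4): δ = 136.06°  ·
  (3,5): δ = 97.39°  ·
  (4,5): δ = 141.33°  ·
antipodal pairs: 5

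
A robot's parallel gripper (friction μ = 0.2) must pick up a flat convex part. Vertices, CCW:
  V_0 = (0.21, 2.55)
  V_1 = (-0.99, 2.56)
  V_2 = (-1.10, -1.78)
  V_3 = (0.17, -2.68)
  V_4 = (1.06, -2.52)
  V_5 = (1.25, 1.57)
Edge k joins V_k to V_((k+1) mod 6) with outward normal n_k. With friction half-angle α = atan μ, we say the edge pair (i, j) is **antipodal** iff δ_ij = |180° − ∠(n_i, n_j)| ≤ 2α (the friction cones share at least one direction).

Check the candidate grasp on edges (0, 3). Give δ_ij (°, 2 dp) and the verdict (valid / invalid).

α = atan 0.2 = 11.31°;  2α = 22.62°
edge 0: e_0 = (-1.20, +0.01);  n_0 = (+0.0083, +1.0000)
edge 3: e_3 = (+0.89, +0.16);  n_3 = (+0.1769, -0.9842)
∠(n_0, n_3) = 169.33°
δ = |180° − 169.33°| = 10.67°
10.67° ≤ 2α = 22.62°  →  valid

δ = 10.67°, valid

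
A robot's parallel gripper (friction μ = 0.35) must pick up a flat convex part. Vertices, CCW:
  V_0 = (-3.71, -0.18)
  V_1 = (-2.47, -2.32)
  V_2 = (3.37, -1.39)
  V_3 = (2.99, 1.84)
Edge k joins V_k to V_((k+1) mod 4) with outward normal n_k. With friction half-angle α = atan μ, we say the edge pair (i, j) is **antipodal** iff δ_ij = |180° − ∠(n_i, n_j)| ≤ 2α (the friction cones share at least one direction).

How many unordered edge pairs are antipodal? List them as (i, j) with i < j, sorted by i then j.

count = 2; pairs: (0,2), (1,3)

α = atan 0.35 = 19.29°;  2α = 38.58°
n_0 = (-0.8652, -0.5014)
n_1 = (+0.1573, -0.9876)
n_2 = (+0.9932, +0.1168)
n_3 = (-0.2887, +0.9574)
  (0,1): δ = 111.04°  ·
  (0,2): δ = 23.38°  ✓
  (0,3): δ = 76.69°  ·
  (1,2): δ = 92.34°  ·
  (1,3): δ = 7.73°  ✓
  (2,3): δ = 79.93°  ·
antipodal pairs: 2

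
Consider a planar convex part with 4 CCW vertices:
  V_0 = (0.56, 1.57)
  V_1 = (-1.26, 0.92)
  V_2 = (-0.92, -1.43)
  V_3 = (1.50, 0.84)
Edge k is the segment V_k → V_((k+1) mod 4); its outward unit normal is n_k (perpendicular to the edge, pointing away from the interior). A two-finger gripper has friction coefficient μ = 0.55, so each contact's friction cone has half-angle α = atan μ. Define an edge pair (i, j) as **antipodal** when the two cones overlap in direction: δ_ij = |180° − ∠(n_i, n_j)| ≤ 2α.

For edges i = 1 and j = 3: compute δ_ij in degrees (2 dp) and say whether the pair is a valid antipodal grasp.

δ = 43.93°, valid

α = atan 0.55 = 28.81°;  2α = 57.62°
edge 1: e_1 = (+0.34, -2.35);  n_1 = (-0.9897, -0.1432)
edge 3: e_3 = (-0.94, +0.73);  n_3 = (+0.6134, +0.7898)
∠(n_1, n_3) = 136.07°
δ = |180° − 136.07°| = 43.93°
43.93° ≤ 2α = 57.62°  →  valid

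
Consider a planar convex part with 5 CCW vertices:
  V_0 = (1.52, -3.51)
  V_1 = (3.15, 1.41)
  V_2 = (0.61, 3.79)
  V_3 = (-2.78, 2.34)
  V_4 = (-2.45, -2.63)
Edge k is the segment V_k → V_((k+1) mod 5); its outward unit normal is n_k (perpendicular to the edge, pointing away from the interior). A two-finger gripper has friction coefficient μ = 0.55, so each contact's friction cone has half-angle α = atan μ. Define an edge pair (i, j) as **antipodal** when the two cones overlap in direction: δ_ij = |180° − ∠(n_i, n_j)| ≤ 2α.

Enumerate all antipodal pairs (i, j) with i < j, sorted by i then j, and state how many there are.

count = 5; pairs: (0,2), (0,3), (1,3), (1,4), (2,4)

α = atan 0.55 = 28.81°;  2α = 57.62°
n_0 = (+0.9493, -0.3145)
n_1 = (+0.6837, +0.7297)
n_2 = (-0.3933, +0.9194)
n_3 = (-0.9978, -0.0663)
n_4 = (-0.2164, -0.9763)
  (0,1): δ = 114.81°  ·
  (0,2): δ = 48.51°  ✓
  (0,3): δ = 22.13°  ✓
  (0,4): δ = 95.83°  ·
  (1,2): δ = 113.70°  ·
  (1,3): δ = 43.06°  ✓
  (1,4): δ = 30.64°  ✓
  (2,3): δ = 109.36°  ·
  (2,4): δ = 35.66°  ✓
  (3,4): δ = 106.30°  ·
antipodal pairs: 5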